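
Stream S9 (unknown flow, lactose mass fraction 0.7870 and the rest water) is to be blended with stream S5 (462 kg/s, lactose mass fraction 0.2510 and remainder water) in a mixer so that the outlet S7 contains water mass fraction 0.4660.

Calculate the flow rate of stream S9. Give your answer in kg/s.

516.8 kg/s

Let S9 be the unknown flow. Total out = 462 + S9.
water balance: 346.04 + 0.213·S9 = 0.466·(462 + S9)
(0.213 − 0.466)·S9 = 0.466×462 − 346.04 = -130.75
S9 = -130.75 / -0.253 = 516.78 kg/s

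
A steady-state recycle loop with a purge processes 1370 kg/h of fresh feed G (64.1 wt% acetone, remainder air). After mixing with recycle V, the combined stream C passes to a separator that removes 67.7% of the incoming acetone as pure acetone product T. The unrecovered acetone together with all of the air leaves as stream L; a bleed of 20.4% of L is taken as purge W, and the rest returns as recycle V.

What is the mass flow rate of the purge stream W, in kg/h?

air enters only via G and leaves only via the purge: 1370×0.359 = 0.204×(air in L), and the separator passes all air, so air in C = air in L = 2410.9 kg/h.
acetone in C: m_A = 1370×0.641 + (1−0.204)·(1−0.677)·m_A, so m_A = 878.17/0.7429 = 1182.1 kg/h.
L = (1−0.677)×1182.1 + 2410.9 = 2792.7 kg/h.
Purge W = 0.204×2792.7 = 569.72 kg/h.

569.7 kg/h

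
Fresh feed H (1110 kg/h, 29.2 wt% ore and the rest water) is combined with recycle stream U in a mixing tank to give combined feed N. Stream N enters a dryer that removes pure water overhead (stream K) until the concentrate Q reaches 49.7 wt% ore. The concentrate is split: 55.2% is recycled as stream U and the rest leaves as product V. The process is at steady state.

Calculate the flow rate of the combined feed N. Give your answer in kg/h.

Overall ore balance (none leaves overhead): ore in fresh feed = ore in product, i.e. 1110×0.292 = (1−0.552)·Q·0.497.
Q = 324.12/(0.497×0.448) = 1455.7 kg/h.
Recycle U = 0.552×1455.7 = 803.55 kg/h.
Combined feed N = 1110 + 803.55 = 1913.5 kg/h.

1914 kg/h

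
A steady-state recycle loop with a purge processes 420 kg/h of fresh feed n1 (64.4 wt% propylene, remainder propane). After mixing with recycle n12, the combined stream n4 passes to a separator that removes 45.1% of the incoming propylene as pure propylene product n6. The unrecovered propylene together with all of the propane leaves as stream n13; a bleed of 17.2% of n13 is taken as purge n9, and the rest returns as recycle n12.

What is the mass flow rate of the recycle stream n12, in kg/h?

propane enters only via n1 and leaves only via the purge: 420×0.356 = 0.172×(propane in n13), and the separator passes all propane, so propane in n4 = propane in n13 = 869.3 kg/h.
propylene in n4: m_A = 420×0.644 + (1−0.172)·(1−0.451)·m_A, so m_A = 270.48/0.5454 = 495.9 kg/h.
n13 = (1−0.451)×495.9 + 869.3 = 1141.6 kg/h.
Recycle n12 = (1−0.172)×1141.6 = 945.21 kg/h.

945.2 kg/h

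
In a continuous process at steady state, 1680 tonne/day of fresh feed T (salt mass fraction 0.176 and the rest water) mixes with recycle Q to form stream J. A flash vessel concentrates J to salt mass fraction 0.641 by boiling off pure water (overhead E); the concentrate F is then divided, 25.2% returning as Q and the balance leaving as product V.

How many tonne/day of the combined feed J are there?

1835 tonne/day

Overall salt balance (none leaves overhead): salt in fresh feed = salt in product, i.e. 1680×0.176 = (1−0.252)·F·0.641.
F = 295.68/(0.641×0.748) = 616.68 tonne/day.
Recycle Q = 0.252×616.68 = 155.4 tonne/day.
Combined feed J = 1680 + 155.4 = 1835.4 tonne/day.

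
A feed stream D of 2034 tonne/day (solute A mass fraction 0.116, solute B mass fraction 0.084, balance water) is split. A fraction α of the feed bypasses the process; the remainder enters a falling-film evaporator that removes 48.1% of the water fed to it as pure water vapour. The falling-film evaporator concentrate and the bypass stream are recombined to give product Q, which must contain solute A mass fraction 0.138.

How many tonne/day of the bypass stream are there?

All 2034×0.116 = 235.94 tonne/day of solute A reaches Q, so Q = 235.94/0.138 = 1709.7 tonne/day and vapour = 324.26 tonne/day.
The evaporator receives (1−α)·2034 of feed at 0.800 water and removes 0.481 of that water:
0.481×0.800×(1−α)×2034 = 324.26
(1−α) = 324.26/782.68 = 0.4143;  α = 0.5857.
Bypass flow = 0.5857×2034 = 1191.3 tonne/day.

1191 tonne/day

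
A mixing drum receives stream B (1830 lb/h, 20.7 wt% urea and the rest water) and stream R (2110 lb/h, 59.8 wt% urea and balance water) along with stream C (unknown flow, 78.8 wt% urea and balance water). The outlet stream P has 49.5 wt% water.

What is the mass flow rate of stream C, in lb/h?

Let C be the unknown flow. Total out = 3940 + C.
water balance: 2299.4 + 0.212·C = 0.495·(3940 + C)
(0.212 − 0.495)·C = 0.495×3940 − 2299.4 = -349.11
C = -349.11 / -0.283 = 1233.6 lb/h

1234 lb/h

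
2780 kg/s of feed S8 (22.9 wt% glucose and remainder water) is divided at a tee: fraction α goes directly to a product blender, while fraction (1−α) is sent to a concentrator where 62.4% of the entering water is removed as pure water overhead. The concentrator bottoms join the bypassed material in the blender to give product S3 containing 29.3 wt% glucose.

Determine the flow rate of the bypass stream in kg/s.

1518 kg/s

All 2780×0.229 = 636.62 kg/s of glucose reaches S3, so S3 = 636.62/0.293 = 2172.8 kg/s and vapour = 607.24 kg/s.
The evaporator receives (1−α)·2780 of feed at 0.771 water and removes 0.624 of that water:
0.624×0.771×(1−α)×2780 = 607.24
(1−α) = 607.24/1337.5 = 0.4540;  α = 0.5460.
Bypass flow = 0.5460×2780 = 1517.8 kg/s.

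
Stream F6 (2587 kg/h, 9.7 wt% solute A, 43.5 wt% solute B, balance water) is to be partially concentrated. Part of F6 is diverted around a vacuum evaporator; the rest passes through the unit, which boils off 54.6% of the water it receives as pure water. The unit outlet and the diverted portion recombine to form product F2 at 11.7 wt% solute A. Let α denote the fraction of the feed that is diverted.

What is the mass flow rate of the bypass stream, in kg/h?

856.4 kg/h

All 2587×0.097 = 250.94 kg/h of solute A reaches F2, so F2 = 250.94/0.117 = 2144.8 kg/h and vapour = 442.22 kg/h.
The evaporator receives (1−α)·2587 of feed at 0.468 water and removes 0.546 of that water:
0.546×0.468×(1−α)×2587 = 442.22
(1−α) = 442.22/661.05 = 0.6690;  α = 0.3310.
Bypass flow = 0.3310×2587 = 856.38 kg/h.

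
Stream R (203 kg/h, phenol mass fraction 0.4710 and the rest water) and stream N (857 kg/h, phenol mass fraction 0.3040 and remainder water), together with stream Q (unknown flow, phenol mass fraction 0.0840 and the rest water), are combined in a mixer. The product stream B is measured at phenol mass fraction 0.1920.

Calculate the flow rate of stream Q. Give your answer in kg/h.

1413 kg/h

Let Q be the unknown flow. Total out = 1060 + Q.
phenol balance: 356.14 + 0.084·Q = 0.192·(1060 + Q)
(0.084 − 0.192)·Q = 0.192×1060 − 356.14 = -152.62
Q = -152.62 / -0.108 = 1413.2 kg/h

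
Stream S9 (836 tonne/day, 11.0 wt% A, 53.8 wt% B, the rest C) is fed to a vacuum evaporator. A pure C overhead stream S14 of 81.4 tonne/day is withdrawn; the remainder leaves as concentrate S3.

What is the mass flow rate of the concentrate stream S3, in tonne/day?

Concentrate = 836 − 81.4 = 754.6 tonne/day.

754.6 tonne/day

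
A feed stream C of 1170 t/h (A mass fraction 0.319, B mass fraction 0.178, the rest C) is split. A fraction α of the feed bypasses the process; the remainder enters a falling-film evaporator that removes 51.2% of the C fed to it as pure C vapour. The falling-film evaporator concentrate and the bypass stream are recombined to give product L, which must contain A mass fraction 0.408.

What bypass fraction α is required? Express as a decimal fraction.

All 1170×0.319 = 373.23 t/h of A reaches L, so L = 373.23/0.408 = 914.78 t/h and vapour = 255.22 t/h.
The evaporator receives (1−α)·1170 of feed at 0.503 C and removes 0.512 of that C:
0.512×0.503×(1−α)×1170 = 255.22
(1−α) = 255.22/301.32 = 0.8470;  α = 0.1530.

0.153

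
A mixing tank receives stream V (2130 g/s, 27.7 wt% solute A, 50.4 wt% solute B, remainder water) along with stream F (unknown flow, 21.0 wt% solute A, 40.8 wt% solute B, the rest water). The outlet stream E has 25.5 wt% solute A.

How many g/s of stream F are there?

Let F be the unknown flow. Total out = 2130 + F.
solute A balance: 590.01 + 0.210·F = 0.255·(2130 + F)
(0.210 − 0.255)·F = 0.255×2130 − 590.01 = -46.86
F = -46.86 / -0.045 = 1041.3 g/s

1041 g/s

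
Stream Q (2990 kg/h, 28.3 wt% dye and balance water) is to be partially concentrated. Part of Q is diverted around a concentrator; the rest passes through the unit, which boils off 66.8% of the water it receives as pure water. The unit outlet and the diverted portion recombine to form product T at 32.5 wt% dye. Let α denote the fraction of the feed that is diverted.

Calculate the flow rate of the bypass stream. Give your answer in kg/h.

All 2990×0.283 = 846.17 kg/h of dye reaches T, so T = 846.17/0.325 = 2603.6 kg/h and vapour = 386.4 kg/h.
The evaporator receives (1−α)·2990 of feed at 0.717 water and removes 0.668 of that water:
0.668×0.717×(1−α)×2990 = 386.4
(1−α) = 386.4/1432.1 = 0.2698;  α = 0.7302.
Bypass flow = 0.7302×2990 = 2183.2 kg/h.

2183 kg/h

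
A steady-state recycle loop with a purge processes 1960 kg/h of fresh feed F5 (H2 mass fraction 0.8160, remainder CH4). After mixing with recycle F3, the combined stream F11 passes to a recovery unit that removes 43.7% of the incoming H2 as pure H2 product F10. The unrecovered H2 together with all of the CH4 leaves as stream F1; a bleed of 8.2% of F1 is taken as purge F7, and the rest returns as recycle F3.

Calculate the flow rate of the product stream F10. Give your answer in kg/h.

H2 in F11: m_A = 1960×0.816 + (1−0.082)·(1−0.437)·m_A, so m_A = 1599.4/0.4832 = 3310.2 kg/h.
Product F10 = 0.437×3310.2 = 1446.5 kg/h.

1447 kg/h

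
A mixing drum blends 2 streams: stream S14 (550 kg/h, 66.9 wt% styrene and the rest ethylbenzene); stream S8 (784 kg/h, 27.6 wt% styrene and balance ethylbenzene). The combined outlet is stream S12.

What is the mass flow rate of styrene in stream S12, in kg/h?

584.3 kg/h

styrene out = styrene in = 550×0.669 + 784×0.276 = 584.33 kg/h.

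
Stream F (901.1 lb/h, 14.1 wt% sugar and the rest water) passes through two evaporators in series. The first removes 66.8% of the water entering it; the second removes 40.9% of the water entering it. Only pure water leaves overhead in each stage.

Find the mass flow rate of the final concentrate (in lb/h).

water in feed = 901.1×0.859 = 774.04 lb/h.
After stage 1: water left = (1−0.668)×774.04 = 256.98; stream total = 384.04 lb/h.
After stage 2: water left = (1−0.409)×256.98 = 151.88; final concentrate = 278.93 lb/h.

278.9 lb/h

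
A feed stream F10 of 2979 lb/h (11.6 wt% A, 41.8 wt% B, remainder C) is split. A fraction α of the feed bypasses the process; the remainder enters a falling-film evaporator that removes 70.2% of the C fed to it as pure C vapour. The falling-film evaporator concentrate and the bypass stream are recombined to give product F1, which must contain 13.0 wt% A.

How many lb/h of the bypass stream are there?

1998 lb/h

All 2979×0.116 = 345.56 lb/h of A reaches F1, so F1 = 345.56/0.130 = 2658.2 lb/h and vapour = 320.82 lb/h.
The evaporator receives (1−α)·2979 of feed at 0.466 C and removes 0.702 of that C:
0.702×0.466×(1−α)×2979 = 320.82
(1−α) = 320.82/974.53 = 0.3292;  α = 0.6708.
Bypass flow = 0.6708×2979 = 1998.3 lb/h.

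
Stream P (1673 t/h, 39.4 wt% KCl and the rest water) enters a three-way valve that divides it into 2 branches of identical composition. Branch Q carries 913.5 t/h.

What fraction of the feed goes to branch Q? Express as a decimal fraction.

Fraction to Q = 913.5/1673 = 0.5460.

0.546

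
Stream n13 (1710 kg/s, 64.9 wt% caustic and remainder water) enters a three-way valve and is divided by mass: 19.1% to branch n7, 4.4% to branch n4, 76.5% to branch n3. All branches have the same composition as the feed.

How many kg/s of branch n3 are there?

1308 kg/s

Branch n3 flow = 0.765×1710 = 1308.2 kg/s.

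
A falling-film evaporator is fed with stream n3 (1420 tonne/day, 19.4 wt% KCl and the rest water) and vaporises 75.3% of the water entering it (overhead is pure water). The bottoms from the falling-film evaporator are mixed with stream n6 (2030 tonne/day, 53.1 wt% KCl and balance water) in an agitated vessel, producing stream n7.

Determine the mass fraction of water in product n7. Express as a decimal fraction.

0.477

Vapour removed = 0.753×0.806×1420 = 861.82 tonne/day; concentrate = 558.18 tonne/day.
water reaching the mixer = 282.7 (from concentrate) + 2030×0.469 = 1234.8 tonne/day.
Product flow = 558.18 + 2030 = 2588.2 tonne/day; water fraction = 0.477.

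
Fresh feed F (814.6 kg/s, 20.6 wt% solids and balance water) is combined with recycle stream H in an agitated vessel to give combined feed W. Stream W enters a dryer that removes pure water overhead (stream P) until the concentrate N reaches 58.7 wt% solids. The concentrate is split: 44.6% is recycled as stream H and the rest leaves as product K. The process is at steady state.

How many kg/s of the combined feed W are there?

Overall solids balance (none leaves overhead): solids in fresh feed = solids in product, i.e. 814.6×0.206 = (1−0.446)·N·0.587.
N = 167.81/(0.587×0.554) = 516.02 kg/s.
Recycle H = 0.446×516.02 = 230.14 kg/s.
Combined feed W = 814.6 + 230.14 = 1044.7 kg/s.

1045 kg/s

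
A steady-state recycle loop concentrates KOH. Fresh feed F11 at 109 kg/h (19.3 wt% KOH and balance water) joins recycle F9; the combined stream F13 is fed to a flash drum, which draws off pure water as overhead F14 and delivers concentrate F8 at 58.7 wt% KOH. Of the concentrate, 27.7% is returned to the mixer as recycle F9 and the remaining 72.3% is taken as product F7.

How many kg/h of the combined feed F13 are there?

Overall KOH balance (none leaves overhead): KOH in fresh feed = KOH in product, i.e. 109×0.193 = (1−0.277)·F8·0.587.
F8 = 21.037/(0.587×0.723) = 49.569 kg/h.
Recycle F9 = 0.277×49.569 = 13.731 kg/h.
Combined feed F13 = 109 + 13.731 = 122.73 kg/h.

122.7 kg/h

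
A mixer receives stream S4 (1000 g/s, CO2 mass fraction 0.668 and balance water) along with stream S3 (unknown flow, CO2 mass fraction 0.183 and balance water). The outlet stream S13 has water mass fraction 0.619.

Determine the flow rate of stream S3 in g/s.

1449 g/s

Let S3 be the unknown flow. Total out = 1000 + S3.
water balance: 332 + 0.817·S3 = 0.619·(1000 + S3)
(0.817 − 0.619)·S3 = 0.619×1000 − 332 = 287
S3 = 287 / 0.198 = 1449.5 g/s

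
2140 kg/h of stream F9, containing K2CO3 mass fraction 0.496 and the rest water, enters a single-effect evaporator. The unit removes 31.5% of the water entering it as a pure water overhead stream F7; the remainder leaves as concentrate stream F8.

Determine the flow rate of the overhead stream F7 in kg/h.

water entering = 2140×0.504 = 1078.6 kg/h; overhead removed = 0.315×1078.6 = 339.75 kg/h.

339.7 kg/h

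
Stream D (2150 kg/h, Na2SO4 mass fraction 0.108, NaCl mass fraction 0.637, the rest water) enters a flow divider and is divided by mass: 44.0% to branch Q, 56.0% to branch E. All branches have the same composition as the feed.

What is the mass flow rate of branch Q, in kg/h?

946 kg/h

Branch Q flow = 0.440×2150 = 946 kg/h.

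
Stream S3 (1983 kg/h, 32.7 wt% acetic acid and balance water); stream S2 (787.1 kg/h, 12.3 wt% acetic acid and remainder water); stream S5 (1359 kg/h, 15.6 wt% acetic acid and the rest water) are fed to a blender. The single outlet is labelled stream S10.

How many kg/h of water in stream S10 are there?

3172 kg/h

water out = water in = 1983×0.673 + 787.1×0.877 + 1359×0.844 = 3171.8 kg/h.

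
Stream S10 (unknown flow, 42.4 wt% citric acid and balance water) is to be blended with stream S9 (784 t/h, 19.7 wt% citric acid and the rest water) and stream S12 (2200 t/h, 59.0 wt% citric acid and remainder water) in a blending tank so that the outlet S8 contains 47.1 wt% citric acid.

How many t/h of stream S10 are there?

999.7 t/h

Let S10 be the unknown flow. Total out = 2984 + S10.
citric acid balance: 1452.4 + 0.424·S10 = 0.471·(2984 + S10)
(0.424 − 0.471)·S10 = 0.471×2984 − 1452.4 = -46.984
S10 = -46.984 / -0.047 = 999.66 t/h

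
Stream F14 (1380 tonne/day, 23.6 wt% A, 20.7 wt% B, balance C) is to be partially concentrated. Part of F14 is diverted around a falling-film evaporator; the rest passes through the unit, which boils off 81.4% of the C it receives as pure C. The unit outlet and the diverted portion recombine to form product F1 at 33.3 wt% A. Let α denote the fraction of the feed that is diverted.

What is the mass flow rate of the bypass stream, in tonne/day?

493.4 tonne/day

All 1380×0.236 = 325.68 tonne/day of A reaches F1, so F1 = 325.68/0.333 = 978.02 tonne/day and vapour = 401.98 tonne/day.
The evaporator receives (1−α)·1380 of feed at 0.557 C and removes 0.814 of that C:
0.814×0.557×(1−α)×1380 = 401.98
(1−α) = 401.98/625.69 = 0.6425;  α = 0.3575.
Bypass flow = 0.3575×1380 = 493.4 tonne/day.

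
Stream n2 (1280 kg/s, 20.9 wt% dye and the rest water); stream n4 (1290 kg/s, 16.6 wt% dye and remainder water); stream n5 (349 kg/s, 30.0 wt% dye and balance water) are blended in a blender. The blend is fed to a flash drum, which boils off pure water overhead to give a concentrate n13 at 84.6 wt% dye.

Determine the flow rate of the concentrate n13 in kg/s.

dye entering = 1280×0.209 + 1290×0.166 + 349×0.300 = 586.36 kg/s.
All dye reports to n13, so n13 = 586.36/0.846 = 693.1 kg/s.

693.1 kg/s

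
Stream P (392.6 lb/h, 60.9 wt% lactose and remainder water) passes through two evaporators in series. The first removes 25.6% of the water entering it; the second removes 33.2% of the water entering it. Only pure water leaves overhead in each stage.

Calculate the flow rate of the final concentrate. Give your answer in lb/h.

water in feed = 392.6×0.391 = 153.51 lb/h.
After stage 1: water left = (1−0.256)×153.51 = 114.21; stream total = 353.3 lb/h.
After stage 2: water left = (1−0.332)×114.21 = 76.292; final concentrate = 315.38 lb/h.

315.4 lb/h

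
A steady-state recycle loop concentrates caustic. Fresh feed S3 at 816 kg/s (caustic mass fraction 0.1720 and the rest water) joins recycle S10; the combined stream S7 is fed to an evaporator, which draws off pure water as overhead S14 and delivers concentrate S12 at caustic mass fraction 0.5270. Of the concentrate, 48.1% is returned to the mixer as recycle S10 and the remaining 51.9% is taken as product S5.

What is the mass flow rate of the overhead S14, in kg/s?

549.7 kg/s

Overall caustic balance (none leaves overhead): caustic in fresh feed = caustic in product, i.e. 816×0.172 = (1−0.481)·S12·0.527.
S12 = 140.35/(0.527×0.519) = 513.15 kg/s.
Recycle S10 = 0.481×513.15 = 246.82 kg/s.
Combined feed S7 = 816 + 246.82 = 1062.8 kg/s.
Overhead S14 = S7 − S12 = 1062.8 − 513.15 = 549.68 kg/s.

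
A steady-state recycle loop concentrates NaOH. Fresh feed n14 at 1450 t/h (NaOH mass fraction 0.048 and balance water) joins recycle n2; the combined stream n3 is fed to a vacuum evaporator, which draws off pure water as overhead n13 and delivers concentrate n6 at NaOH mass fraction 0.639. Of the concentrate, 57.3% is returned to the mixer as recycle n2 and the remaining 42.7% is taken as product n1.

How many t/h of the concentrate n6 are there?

255.1 t/h

Overall NaOH balance (none leaves overhead): NaOH in fresh feed = NaOH in product, i.e. 1450×0.048 = (1−0.573)·n6·0.639.
n6 = 69.6/(0.639×0.427) = 255.08 t/h.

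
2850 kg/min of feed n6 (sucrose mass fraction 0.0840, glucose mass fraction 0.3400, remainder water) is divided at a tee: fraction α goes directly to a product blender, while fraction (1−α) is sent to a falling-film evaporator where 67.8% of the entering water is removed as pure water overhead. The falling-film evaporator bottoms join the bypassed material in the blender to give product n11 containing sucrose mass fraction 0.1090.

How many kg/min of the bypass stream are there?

All 2850×0.084 = 239.4 kg/min of sucrose reaches n11, so n11 = 239.4/0.109 = 2196.3 kg/min and vapour = 653.67 kg/min.
The evaporator receives (1−α)·2850 of feed at 0.576 water and removes 0.678 of that water:
0.678×0.576×(1−α)×2850 = 653.67
(1−α) = 653.67/1113 = 0.5873;  α = 0.4127.
Bypass flow = 0.4127×2850 = 1176.2 kg/min.

1176 kg/min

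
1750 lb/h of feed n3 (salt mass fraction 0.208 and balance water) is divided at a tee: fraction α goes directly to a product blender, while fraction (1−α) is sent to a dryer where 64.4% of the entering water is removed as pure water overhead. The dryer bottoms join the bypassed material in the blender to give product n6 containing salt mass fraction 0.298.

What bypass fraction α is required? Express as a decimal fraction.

0.408

All 1750×0.208 = 364 lb/h of salt reaches n6, so n6 = 364/0.298 = 1221.5 lb/h and vapour = 528.52 lb/h.
The evaporator receives (1−α)·1750 of feed at 0.792 water and removes 0.644 of that water:
0.644×0.792×(1−α)×1750 = 528.52
(1−α) = 528.52/892.58 = 0.5921;  α = 0.4079.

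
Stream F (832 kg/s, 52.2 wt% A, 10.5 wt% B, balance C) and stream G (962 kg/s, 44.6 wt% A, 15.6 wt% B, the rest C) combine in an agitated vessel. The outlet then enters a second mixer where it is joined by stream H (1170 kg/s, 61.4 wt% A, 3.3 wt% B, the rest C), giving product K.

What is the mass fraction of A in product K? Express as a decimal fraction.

Overall, product flow = 2964 kg/s.
A in = 832×0.522 + 962×0.446 + 1170×0.614 = 1581.7 kg/s.
A fraction in K = 0.5336.

0.5336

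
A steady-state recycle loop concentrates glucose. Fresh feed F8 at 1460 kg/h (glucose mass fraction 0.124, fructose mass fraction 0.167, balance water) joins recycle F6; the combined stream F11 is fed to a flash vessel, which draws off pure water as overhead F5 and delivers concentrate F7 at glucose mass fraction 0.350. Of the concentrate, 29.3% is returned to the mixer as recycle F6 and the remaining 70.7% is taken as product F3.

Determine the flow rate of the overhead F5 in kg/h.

942.7 kg/h

Overall glucose balance (none leaves overhead): glucose in fresh feed = glucose in product, i.e. 1460×0.124 = (1−0.293)·F7·0.350.
F7 = 181.04/(0.350×0.707) = 731.62 kg/h.
Recycle F6 = 0.293×731.62 = 214.37 kg/h.
Combined feed F11 = 1460 + 214.37 = 1674.4 kg/h.
Overhead F5 = F11 − F7 = 1674.4 − 731.62 = 942.74 kg/h.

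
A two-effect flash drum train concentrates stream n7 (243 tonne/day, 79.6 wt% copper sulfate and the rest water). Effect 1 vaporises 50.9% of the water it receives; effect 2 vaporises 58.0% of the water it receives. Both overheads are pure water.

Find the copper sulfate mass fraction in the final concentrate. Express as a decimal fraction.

water in feed = 243×0.204 = 49.572 tonne/day.
After stage 1: water left = (1−0.509)×49.572 = 24.34; stream total = 217.77 tonne/day.
After stage 2: water left = (1−0.580)×24.34 = 10.223; final concentrate = 203.65 tonne/day.
copper sulfate fraction = 193.43/203.65 = 0.950.

0.950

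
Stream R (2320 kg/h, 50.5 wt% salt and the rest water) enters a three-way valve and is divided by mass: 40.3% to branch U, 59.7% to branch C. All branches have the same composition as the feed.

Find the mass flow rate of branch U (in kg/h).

935 kg/h

Branch U flow = 0.403×2320 = 934.96 kg/h.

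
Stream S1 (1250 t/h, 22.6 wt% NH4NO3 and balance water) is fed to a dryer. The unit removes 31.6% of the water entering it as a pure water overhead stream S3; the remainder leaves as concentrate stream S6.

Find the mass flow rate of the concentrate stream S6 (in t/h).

944.3 t/h

water entering = 1250×0.774 = 967.5 t/h; overhead removed = 0.316×967.5 = 305.73 t/h.
Concentrate = 1250 − 305.73 = 944.27 t/h.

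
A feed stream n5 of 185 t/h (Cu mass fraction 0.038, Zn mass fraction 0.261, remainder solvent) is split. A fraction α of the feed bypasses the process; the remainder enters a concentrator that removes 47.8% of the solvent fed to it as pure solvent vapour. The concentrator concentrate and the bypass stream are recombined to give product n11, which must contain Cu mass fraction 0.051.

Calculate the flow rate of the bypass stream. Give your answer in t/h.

All 185×0.038 = 7.03 t/h of Cu reaches n11, so n11 = 7.03/0.051 = 137.84 t/h and vapour = 47.157 t/h.
The evaporator receives (1−α)·185 of feed at 0.701 solvent and removes 0.478 of that solvent:
0.478×0.701×(1−α)×185 = 47.157
(1−α) = 47.157/61.989 = 0.7607;  α = 0.2393.
Bypass flow = 0.2393×185 = 44.266 t/h.

44.27 t/h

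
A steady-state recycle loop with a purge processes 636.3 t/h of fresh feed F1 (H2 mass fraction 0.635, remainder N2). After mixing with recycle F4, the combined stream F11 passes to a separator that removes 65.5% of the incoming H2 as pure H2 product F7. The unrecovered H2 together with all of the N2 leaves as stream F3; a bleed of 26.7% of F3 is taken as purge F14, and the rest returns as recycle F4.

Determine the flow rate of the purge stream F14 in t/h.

282.1 t/h

N2 enters only via F1 and leaves only via the purge: 636.3×0.365 = 0.267×(N2 in F3), and the separator passes all N2, so N2 in F11 = N2 in F3 = 869.85 t/h.
H2 in F11: m_A = 636.3×0.635 + (1−0.267)·(1−0.655)·m_A, so m_A = 404.05/0.7471 = 540.81 t/h.
F3 = (1−0.655)×540.81 + 869.85 = 1056.4 t/h.
Purge F14 = 0.267×1056.4 = 282.07 t/h.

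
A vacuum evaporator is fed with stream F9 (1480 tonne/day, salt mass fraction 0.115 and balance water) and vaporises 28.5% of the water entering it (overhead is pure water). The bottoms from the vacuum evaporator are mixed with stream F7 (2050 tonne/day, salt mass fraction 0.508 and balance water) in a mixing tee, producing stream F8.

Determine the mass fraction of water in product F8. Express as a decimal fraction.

Vapour removed = 0.285×0.885×1480 = 373.29 tonne/day; concentrate = 1106.7 tonne/day.
water reaching the mixer = 936.51 (from concentrate) + 2050×0.492 = 1945.1 tonne/day.
Product flow = 1106.7 + 2050 = 3156.7 tonne/day; water fraction = 0.616.

0.616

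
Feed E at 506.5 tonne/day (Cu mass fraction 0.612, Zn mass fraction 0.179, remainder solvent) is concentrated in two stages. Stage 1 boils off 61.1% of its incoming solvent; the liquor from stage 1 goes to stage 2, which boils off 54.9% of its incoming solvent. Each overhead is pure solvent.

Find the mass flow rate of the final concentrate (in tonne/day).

419.2 tonne/day

solvent in feed = 506.5×0.209 = 105.86 tonne/day.
After stage 1: solvent left = (1−0.611)×105.86 = 41.179; stream total = 441.82 tonne/day.
After stage 2: solvent left = (1−0.549)×41.179 = 18.572; final concentrate = 419.21 tonne/day.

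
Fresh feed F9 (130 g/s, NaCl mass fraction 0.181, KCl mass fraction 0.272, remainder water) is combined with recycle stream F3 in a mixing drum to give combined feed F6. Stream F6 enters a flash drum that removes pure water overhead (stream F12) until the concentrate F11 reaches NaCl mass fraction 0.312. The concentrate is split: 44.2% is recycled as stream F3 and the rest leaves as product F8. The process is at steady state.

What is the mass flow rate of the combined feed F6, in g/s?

Overall NaCl balance (none leaves overhead): NaCl in fresh feed = NaCl in product, i.e. 130×0.181 = (1−0.442)·F11·0.312.
F11 = 23.53/(0.312×0.558) = 135.16 g/s.
Recycle F3 = 0.442×135.16 = 59.739 g/s.
Combined feed F6 = 130 + 59.739 = 189.74 g/s.

189.7 g/s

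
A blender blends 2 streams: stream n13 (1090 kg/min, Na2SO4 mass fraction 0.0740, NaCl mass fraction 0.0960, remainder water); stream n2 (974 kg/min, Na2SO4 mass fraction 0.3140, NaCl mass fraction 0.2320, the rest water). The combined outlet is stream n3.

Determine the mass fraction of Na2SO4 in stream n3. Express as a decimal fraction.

Total flow out = 1090 + 974 = 2064 kg/min.
Na2SO4 in = 1090×0.074 + 974×0.314 = 386.5 kg/min.
Na2SO4 mass fraction in n3 = 386.5/2064 = 0.1873.

0.1873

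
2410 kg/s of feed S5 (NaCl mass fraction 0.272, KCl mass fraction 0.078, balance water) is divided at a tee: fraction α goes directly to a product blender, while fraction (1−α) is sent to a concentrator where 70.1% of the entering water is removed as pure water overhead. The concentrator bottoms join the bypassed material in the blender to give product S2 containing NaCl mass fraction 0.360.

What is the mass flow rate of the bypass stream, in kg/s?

All 2410×0.272 = 655.52 kg/s of NaCl reaches S2, so S2 = 655.52/0.360 = 1820.9 kg/s and vapour = 589.11 kg/s.
The evaporator receives (1−α)·2410 of feed at 0.650 water and removes 0.701 of that water:
0.701×0.650×(1−α)×2410 = 589.11
(1−α) = 589.11/1098.1 = 0.5365;  α = 0.4635.
Bypass flow = 0.4635×2410 = 1117.1 kg/s.

1117 kg/s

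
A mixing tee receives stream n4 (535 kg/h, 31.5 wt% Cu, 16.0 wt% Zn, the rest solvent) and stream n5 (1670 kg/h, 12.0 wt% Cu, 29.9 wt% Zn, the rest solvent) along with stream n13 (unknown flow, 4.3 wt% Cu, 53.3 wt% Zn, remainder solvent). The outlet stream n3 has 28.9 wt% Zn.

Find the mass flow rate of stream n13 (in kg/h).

214.4 kg/h

Let n13 be the unknown flow. Total out = 2205 + n13.
Zn balance: 584.93 + 0.533·n13 = 0.289·(2205 + n13)
(0.533 − 0.289)·n13 = 0.289×2205 − 584.93 = 52.315
n13 = 52.315 / 0.244 = 214.41 kg/h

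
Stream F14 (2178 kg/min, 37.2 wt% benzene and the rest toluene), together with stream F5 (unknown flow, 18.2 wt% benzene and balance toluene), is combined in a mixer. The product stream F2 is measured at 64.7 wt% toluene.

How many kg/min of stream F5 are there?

242 kg/min

Let F5 be the unknown flow. Total out = 2178 + F5.
toluene balance: 1367.8 + 0.818·F5 = 0.647·(2178 + F5)
(0.818 − 0.647)·F5 = 0.647×2178 − 1367.8 = 41.382
F5 = 41.382 / 0.171 = 242 kg/min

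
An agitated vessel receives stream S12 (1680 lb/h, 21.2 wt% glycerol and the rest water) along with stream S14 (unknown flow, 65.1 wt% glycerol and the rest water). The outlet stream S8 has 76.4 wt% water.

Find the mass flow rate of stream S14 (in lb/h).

Let S14 be the unknown flow. Total out = 1680 + S14.
water balance: 1323.8 + 0.349·S14 = 0.764·(1680 + S14)
(0.349 − 0.764)·S14 = 0.764×1680 − 1323.8 = -40.32
S14 = -40.32 / -0.415 = 97.157 lb/h

97.16 lb/h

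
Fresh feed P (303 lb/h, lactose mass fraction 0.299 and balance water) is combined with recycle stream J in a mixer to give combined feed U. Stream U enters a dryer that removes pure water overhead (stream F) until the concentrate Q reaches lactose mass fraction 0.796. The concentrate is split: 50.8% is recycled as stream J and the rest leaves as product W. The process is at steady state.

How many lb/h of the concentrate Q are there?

231.3 lb/h

Overall lactose balance (none leaves overhead): lactose in fresh feed = lactose in product, i.e. 303×0.299 = (1−0.508)·Q·0.796.
Q = 90.597/(0.796×0.492) = 231.33 lb/h.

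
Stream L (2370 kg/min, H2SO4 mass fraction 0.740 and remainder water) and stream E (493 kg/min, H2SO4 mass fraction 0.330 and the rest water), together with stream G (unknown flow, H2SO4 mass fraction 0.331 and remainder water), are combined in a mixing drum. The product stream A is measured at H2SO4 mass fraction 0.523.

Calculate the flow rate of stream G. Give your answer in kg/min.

2183 kg/min

Let G be the unknown flow. Total out = 2863 + G.
H2SO4 balance: 1916.5 + 0.331·G = 0.523·(2863 + G)
(0.331 − 0.523)·G = 0.523×2863 − 1916.5 = -419.14
G = -419.14 / -0.192 = 2183 kg/min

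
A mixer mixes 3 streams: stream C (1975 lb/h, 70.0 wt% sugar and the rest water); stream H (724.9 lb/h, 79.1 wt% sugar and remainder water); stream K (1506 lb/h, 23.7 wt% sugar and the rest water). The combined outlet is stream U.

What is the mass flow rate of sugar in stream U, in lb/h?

sugar out = sugar in = 1975×0.700 + 724.9×0.791 + 1506×0.237 = 2312.8 lb/h.

2313 lb/h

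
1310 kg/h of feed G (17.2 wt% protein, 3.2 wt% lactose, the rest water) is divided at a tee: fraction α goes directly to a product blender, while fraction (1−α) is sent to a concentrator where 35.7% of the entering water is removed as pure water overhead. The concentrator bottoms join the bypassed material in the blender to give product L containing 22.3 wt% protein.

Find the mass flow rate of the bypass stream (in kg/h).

All 1310×0.172 = 225.32 kg/h of protein reaches L, so L = 225.32/0.223 = 1010.4 kg/h and vapour = 299.6 kg/h.
The evaporator receives (1−α)·1310 of feed at 0.796 water and removes 0.357 of that water:
0.357×0.796×(1−α)×1310 = 299.6
(1−α) = 299.6/372.27 = 0.8048;  α = 0.1952.
Bypass flow = 0.1952×1310 = 255.72 kg/h.

255.7 kg/h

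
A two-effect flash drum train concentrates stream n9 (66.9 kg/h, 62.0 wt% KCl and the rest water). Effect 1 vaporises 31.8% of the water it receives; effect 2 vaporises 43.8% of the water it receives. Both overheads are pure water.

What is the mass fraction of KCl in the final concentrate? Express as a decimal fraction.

water in feed = 66.9×0.380 = 25.422 kg/h.
After stage 1: water left = (1−0.318)×25.422 = 17.338; stream total = 58.816 kg/h.
After stage 2: water left = (1−0.438)×17.338 = 9.7438; final concentrate = 51.222 kg/h.
KCl fraction = 41.478/51.222 = 0.8098.

0.8098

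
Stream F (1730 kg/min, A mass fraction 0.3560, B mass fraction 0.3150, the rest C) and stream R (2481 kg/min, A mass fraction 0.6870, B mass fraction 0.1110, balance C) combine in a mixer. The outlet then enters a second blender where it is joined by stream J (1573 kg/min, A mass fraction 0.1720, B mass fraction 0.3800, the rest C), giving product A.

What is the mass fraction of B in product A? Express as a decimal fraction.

0.2452

Overall, product flow = 5784 kg/min.
B in = 1730×0.315 + 2481×0.111 + 1573×0.380 = 1418.1 kg/min.
B fraction in A = 0.2452.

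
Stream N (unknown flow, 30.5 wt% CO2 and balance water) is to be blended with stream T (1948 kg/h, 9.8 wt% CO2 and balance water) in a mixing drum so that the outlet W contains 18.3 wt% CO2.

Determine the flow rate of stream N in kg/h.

Let N be the unknown flow. Total out = 1948 + N.
CO2 balance: 190.9 + 0.305·N = 0.183·(1948 + N)
(0.305 − 0.183)·N = 0.183×1948 − 190.9 = 165.58
N = 165.58 / 0.122 = 1357.2 kg/h

1357 kg/h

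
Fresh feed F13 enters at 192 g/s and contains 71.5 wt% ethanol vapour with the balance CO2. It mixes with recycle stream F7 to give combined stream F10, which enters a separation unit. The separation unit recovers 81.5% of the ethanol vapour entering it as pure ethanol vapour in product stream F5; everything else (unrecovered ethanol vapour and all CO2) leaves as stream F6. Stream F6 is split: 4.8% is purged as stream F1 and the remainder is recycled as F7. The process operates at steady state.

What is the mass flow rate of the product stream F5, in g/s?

ethanol vapour in F10: m_A = 192×0.715 + (1−0.048)·(1−0.815)·m_A, so m_A = 137.28/0.8239 = 166.63 g/s.
Product F5 = 0.815×166.63 = 135.8 g/s.

135.8 g/s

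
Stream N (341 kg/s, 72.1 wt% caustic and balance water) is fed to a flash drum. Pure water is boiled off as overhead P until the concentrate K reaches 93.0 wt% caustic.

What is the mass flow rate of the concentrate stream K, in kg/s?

caustic is conserved: 341×0.721 = 245.86 kg/s all reports to the concentrate.
Concentrate = 245.86/(target fraction) = 264.37 kg/s.

264.4 kg/s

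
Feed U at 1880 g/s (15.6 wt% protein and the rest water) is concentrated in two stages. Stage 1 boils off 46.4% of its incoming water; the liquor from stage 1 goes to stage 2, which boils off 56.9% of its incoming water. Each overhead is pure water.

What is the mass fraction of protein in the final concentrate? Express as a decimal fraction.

water in feed = 1880×0.844 = 1586.7 g/s.
After stage 1: water left = (1−0.464)×1586.7 = 850.48; stream total = 1143.8 g/s.
After stage 2: water left = (1−0.569)×850.48 = 366.56; final concentrate = 659.84 g/s.
protein fraction = 293.28/659.84 = 0.4445.

0.4445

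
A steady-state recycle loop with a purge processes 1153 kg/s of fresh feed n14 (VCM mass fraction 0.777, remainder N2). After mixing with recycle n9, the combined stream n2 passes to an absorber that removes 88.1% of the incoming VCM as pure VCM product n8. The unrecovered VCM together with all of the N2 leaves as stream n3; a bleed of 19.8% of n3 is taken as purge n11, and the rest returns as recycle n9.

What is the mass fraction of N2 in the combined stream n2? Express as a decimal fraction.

0.567

N2 enters only via n14 and leaves only via the purge: 1153×0.223 = 0.198×(N2 in n3), and the absorber passes all N2, so N2 in n2 = N2 in n3 = 1298.6 kg/s.
VCM in n2: m_A = 1153×0.777 + (1−0.198)·(1−0.881)·m_A, so m_A = 895.88/0.9046 = 990.4 kg/s.
n2 = 990.4 + 1298.6 = 2289 kg/s.
N2 fraction in n2 = 1298.6/2289 = 0.567.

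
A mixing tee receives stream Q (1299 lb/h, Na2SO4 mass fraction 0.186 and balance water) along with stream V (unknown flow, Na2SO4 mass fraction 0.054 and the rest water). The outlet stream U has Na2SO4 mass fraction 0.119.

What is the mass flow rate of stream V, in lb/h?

Let V be the unknown flow. Total out = 1299 + V.
Na2SO4 balance: 241.61 + 0.054·V = 0.119·(1299 + V)
(0.054 − 0.119)·V = 0.119×1299 − 241.61 = -87.033
V = -87.033 / -0.065 = 1339 lb/h

1339 lb/h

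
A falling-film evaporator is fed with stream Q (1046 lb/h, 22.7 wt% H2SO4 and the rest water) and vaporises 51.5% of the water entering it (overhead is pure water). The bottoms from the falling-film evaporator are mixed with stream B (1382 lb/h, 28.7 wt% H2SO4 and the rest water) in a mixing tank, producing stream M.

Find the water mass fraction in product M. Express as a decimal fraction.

0.6848

Vapour removed = 0.515×0.773×1046 = 416.41 lb/h; concentrate = 629.59 lb/h.
water reaching the mixer = 392.15 (from concentrate) + 1382×0.713 = 1377.5 lb/h.
Product flow = 629.59 + 1382 = 2011.6 lb/h; water fraction = 0.6848.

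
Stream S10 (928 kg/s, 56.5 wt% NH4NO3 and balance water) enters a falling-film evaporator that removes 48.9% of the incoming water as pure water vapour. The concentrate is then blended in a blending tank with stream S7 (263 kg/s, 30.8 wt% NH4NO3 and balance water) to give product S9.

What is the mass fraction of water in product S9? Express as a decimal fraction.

Vapour removed = 0.489×0.435×928 = 197.4 kg/s; concentrate = 730.6 kg/s.
water reaching the mixer = 206.28 (from concentrate) + 263×0.692 = 388.28 kg/s.
Product flow = 730.6 + 263 = 993.6 kg/s; water fraction = 0.3908.

0.3908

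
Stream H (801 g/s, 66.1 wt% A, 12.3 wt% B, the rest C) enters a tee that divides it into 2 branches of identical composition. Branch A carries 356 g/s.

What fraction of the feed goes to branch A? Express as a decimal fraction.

0.444

Fraction to A = 356/801 = 0.4444.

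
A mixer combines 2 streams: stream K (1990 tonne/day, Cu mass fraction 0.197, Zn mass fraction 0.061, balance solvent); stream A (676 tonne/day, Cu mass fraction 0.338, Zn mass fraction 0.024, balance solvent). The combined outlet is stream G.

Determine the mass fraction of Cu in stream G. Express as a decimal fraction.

0.233

Total flow out = 1990 + 676 = 2666 tonne/day.
Cu in = 1990×0.197 + 676×0.338 = 620.52 tonne/day.
Cu mass fraction in G = 620.52/2666 = 0.233.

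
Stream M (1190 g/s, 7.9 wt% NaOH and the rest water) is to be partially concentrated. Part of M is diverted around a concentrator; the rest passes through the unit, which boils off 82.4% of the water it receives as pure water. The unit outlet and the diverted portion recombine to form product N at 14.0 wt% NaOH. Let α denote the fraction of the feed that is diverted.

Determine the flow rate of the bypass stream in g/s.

506.8 g/s

All 1190×0.079 = 94.01 g/s of NaOH reaches N, so N = 94.01/0.140 = 671.5 g/s and vapour = 518.5 g/s.
The evaporator receives (1−α)·1190 of feed at 0.921 water and removes 0.824 of that water:
0.824×0.921×(1−α)×1190 = 518.5
(1−α) = 518.5/903.1 = 0.5741;  α = 0.4259.
Bypass flow = 0.4259×1190 = 506.78 g/s.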